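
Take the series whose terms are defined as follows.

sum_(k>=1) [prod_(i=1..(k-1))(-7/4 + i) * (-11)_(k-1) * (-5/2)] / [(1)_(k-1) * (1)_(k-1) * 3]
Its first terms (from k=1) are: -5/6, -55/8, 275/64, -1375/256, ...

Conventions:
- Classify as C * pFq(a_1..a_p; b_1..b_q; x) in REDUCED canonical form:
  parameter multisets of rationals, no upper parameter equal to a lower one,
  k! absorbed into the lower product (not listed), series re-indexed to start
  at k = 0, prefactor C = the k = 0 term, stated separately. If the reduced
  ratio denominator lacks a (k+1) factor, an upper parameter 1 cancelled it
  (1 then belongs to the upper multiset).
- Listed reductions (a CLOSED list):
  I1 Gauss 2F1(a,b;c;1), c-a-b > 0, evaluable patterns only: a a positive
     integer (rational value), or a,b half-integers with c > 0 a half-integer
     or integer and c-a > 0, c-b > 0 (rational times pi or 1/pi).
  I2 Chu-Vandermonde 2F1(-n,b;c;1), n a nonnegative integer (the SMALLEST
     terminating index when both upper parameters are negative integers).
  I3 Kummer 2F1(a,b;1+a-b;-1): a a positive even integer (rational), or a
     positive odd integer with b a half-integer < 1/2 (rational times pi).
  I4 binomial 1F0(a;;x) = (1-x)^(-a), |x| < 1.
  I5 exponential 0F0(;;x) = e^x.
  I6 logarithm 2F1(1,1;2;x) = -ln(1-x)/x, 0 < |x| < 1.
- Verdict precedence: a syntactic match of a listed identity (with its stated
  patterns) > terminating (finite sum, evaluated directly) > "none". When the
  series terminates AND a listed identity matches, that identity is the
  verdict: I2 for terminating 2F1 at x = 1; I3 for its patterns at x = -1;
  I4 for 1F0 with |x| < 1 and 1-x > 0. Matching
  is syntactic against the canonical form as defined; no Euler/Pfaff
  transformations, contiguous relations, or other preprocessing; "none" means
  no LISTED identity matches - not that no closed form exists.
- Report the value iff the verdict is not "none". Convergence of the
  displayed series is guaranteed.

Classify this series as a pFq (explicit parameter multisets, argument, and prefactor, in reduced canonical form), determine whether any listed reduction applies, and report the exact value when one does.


At argument 1: a 2F1 with upper {-11, -3/4}, lower {1}, scaled by C = -5/6. Verdict at x = 1: Chu-Vandermonde (I2) matches (terminating 2F1 at x = 1 with n = 11, b = -3/4, c = 1). Exact value: -12457211585/2147483648.

The tell: x = 1 and the constant factors (prefactor -5/6) combine into one prefactor.
Ratio: r(k) = 1 * (k-11) (k-3/4) / [(k+1) (k+1)] - poly over poly, x = 1 from leading terms; C = -5/6 at k = 0.


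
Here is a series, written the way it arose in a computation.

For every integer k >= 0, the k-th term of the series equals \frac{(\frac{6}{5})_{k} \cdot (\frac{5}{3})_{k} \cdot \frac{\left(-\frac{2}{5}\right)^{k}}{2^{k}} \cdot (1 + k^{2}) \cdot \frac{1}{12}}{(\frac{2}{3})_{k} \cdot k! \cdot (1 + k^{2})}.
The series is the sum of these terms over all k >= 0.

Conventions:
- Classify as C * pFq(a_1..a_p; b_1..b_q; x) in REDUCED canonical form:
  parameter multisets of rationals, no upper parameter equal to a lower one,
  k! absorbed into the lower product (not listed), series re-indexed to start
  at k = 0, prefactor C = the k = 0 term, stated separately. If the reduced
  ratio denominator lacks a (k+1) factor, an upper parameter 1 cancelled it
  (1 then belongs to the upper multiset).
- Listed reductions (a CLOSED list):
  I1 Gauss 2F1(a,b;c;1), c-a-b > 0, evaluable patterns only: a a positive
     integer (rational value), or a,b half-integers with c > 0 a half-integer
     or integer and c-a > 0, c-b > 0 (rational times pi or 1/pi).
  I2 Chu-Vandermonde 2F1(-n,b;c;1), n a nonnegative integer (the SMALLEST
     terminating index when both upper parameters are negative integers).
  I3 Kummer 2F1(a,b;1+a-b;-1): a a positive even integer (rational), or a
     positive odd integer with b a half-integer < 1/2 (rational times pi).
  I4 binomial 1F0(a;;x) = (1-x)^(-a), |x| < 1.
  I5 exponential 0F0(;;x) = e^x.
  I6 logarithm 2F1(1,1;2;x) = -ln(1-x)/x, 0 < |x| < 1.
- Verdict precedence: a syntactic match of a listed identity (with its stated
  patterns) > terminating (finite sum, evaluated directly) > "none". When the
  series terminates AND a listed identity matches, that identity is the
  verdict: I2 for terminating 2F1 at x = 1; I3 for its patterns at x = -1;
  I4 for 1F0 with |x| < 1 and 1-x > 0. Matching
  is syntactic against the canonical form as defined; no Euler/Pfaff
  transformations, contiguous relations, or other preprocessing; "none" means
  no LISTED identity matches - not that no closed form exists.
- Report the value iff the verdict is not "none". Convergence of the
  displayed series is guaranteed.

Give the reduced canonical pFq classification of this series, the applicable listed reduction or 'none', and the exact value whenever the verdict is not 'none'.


Canonical form: C = \frac{1}{12} times 2F1 with upper {\frac{6}{5}, \frac{5}{3}}, lower {\frac{2}{3}}, x = -\frac{1}{5}. Verdict: no listed reduction: x = -\frac{1}{5} and upper {\frac{6}{5}, \frac{5}{3}} fail every I1-I6 pattern.

Key step: t_0 = \frac{1}{12} here, and the two k-th powers (prefactor 1/12) combine into one argument.
Consecutive-term ratio: r(k) = -\frac{1}{5} * (k+\frac{6}{5}) (k+\frac{5}{3}) / [(k+\frac{2}{3}) (k+1)] - rational in k, leading ratio -\frac{1}{5}; with t_0 = \frac{1}{12}, classification follows.


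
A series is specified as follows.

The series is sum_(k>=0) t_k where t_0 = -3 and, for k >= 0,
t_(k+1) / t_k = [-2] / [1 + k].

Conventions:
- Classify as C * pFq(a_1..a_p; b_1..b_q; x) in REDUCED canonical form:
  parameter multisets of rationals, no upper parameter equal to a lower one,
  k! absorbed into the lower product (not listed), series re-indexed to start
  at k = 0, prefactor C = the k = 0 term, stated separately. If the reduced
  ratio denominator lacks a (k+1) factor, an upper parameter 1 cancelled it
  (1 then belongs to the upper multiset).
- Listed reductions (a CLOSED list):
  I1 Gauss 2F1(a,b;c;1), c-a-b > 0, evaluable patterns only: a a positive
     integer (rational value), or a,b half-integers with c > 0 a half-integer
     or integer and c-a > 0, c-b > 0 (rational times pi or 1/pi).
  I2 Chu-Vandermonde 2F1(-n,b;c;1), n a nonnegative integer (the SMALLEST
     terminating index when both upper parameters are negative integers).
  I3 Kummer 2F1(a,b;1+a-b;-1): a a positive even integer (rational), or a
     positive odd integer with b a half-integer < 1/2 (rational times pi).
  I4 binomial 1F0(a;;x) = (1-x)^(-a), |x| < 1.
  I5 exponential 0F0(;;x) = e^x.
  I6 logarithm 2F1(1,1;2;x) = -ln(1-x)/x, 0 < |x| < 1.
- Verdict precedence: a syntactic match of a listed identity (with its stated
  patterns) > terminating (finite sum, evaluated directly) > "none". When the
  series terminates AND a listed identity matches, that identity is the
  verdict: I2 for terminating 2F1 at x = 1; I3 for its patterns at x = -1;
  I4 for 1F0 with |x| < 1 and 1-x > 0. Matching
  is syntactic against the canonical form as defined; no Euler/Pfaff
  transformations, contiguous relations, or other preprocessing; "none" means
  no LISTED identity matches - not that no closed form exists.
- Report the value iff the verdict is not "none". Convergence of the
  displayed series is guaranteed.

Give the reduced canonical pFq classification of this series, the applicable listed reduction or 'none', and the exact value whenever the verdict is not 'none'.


Reduced: x = -2, 0F0, upper = {-}, lower = {-}, C = -3. Verdict: the exponential series (I5) matches (the 0F0 exponential series at x = -2). Exact value: (-3) * e^(-2).

The tell: t_0 = -3 here, and roots of the ratio polynomials (prefactor -3) are the negated parameters.
Ratio: r(k) = (-2) * 1 / [(k+1)] - rational in k, leading ratio (-2); with t_0 = -3, classification follows.


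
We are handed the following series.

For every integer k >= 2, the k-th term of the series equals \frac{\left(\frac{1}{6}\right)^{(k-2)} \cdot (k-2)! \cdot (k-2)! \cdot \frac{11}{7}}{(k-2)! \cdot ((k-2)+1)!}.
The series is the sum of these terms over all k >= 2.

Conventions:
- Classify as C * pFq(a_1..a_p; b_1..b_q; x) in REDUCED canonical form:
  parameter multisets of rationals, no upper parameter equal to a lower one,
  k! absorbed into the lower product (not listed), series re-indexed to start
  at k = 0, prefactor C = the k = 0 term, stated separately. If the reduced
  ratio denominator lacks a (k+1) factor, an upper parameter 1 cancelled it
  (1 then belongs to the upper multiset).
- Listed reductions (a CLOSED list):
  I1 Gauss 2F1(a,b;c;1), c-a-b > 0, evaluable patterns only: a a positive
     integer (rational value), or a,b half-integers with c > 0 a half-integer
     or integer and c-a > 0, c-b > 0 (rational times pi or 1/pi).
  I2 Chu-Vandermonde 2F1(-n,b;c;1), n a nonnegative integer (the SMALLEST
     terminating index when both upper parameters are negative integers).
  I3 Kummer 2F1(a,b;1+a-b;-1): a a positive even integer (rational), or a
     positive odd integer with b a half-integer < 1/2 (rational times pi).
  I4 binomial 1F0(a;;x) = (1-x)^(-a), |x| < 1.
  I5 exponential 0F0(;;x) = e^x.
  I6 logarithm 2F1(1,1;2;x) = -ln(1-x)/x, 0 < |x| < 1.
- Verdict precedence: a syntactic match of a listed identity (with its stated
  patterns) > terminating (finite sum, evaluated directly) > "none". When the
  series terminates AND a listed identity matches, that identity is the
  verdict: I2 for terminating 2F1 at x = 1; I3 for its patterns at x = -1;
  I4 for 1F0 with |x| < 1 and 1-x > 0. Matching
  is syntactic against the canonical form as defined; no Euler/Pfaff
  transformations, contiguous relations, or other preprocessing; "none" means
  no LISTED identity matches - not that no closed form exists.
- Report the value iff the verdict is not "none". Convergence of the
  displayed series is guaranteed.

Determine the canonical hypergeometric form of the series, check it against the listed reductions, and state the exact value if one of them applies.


Structural cue: with t_0 = \frac{11}{7}, the factorial ratio (C = 11/7, x = 1/6) (k+a-1)!/(a-1)! is a rising factorial (a)_k.
Step ratio: r(k) = \frac{1}{6} * (k+1) (k+1) / [(k+2) (k+1)] - rational in k, leading ratio \frac{1}{6}; with t_0 = \frac{11}{7}, classification follows.

Reduced: x = \frac{1}{6}, 2F1, upper = {1, 1}, lower = {2}, C = \frac{11}{7}. Verdict: this is the I6 logarithm reduction (the logarithm: parameters (1,1;2), x = \frac{1}{6}). Sum: \left(-\frac{66}{7}\right) \cdot \ln\left(\frac{5}{6}\right).


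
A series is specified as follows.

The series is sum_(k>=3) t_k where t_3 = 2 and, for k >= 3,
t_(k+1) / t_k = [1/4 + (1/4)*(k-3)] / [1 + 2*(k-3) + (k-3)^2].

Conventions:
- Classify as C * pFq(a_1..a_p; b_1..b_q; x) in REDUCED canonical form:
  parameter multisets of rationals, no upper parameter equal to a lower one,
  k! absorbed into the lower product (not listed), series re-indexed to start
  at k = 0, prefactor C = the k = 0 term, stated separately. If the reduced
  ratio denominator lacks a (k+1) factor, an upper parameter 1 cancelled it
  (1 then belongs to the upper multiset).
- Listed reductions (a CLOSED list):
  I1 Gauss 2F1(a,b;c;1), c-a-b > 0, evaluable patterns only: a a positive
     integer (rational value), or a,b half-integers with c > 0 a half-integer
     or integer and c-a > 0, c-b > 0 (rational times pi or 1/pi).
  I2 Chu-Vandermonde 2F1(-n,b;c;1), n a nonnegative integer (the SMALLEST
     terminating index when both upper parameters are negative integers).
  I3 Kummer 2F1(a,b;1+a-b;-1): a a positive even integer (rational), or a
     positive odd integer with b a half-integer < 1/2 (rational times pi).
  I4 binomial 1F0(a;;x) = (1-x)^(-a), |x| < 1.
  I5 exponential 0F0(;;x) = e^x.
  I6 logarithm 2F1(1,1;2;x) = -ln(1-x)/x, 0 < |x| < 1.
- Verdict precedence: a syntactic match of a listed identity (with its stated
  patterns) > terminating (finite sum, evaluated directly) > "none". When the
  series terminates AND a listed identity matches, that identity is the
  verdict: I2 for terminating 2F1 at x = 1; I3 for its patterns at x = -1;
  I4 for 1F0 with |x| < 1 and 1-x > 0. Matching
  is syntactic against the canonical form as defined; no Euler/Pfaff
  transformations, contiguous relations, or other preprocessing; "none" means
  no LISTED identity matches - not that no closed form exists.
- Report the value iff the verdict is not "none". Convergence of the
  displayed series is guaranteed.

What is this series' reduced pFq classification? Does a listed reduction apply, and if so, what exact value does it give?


First insight: t_0 = 2 here, and the parameter 1 appears in both the upper and lower lists and cancels.
Ratio: r(k) = (1/4) * 1 / [(k+1)] - poly over poly, x = (1/4) from leading terms; C = 2 at k = 0.

Prefactor 2, argument 1/4: 0F0 with upper {-} over lower {-}. Verdict: this is the exponential series (I5) (the 0F0 exponential series at x = 1/4). Value: 2 * e^(1/4).


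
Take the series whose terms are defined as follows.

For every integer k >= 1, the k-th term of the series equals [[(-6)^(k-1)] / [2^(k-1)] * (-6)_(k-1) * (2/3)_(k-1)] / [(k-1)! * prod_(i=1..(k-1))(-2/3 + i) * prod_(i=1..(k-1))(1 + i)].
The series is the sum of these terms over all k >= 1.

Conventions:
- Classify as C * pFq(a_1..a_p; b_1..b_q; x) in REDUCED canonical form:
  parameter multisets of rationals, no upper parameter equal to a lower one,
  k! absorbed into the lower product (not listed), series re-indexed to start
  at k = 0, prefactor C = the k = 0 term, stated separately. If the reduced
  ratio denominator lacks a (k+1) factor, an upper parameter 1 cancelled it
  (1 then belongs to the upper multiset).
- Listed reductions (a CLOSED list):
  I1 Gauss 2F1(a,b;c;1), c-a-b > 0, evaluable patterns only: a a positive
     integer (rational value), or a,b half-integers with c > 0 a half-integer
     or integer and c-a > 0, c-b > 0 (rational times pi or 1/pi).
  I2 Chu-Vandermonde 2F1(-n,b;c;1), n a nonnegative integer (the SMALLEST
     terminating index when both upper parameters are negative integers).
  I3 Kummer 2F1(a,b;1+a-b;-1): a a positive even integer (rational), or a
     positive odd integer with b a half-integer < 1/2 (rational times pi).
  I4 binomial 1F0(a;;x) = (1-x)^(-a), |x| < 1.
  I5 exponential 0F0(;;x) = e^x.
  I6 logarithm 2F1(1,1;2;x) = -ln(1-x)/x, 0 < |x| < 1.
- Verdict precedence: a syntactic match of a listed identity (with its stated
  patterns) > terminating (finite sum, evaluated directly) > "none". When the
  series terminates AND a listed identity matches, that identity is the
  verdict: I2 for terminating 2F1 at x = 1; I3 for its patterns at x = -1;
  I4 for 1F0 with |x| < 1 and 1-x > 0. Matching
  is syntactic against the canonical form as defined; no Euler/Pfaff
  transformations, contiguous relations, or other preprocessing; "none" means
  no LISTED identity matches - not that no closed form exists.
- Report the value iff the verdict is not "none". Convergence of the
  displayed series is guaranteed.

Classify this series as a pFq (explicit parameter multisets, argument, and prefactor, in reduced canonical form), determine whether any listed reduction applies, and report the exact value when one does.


The series (x = -3) is 2F2: upper {-6, 2/3}, lower {1/3, 2}, prefactor 1. Verdict: terminating - upper parameter -6 makes this a finite sum (last index 6), evaluated exactly. Hence: 5204651/29120.

The tell: t_0 = 1 here, and the two k-th powers (prefactor 1) combine into one argument.
Consecutive-term ratio: r(k) = (-3) * (k-6) (k+2/3) / [(k+1/3) (k+2) (k+1)] - rational in k. x = (-3); t_0 = 1; negate the roots.


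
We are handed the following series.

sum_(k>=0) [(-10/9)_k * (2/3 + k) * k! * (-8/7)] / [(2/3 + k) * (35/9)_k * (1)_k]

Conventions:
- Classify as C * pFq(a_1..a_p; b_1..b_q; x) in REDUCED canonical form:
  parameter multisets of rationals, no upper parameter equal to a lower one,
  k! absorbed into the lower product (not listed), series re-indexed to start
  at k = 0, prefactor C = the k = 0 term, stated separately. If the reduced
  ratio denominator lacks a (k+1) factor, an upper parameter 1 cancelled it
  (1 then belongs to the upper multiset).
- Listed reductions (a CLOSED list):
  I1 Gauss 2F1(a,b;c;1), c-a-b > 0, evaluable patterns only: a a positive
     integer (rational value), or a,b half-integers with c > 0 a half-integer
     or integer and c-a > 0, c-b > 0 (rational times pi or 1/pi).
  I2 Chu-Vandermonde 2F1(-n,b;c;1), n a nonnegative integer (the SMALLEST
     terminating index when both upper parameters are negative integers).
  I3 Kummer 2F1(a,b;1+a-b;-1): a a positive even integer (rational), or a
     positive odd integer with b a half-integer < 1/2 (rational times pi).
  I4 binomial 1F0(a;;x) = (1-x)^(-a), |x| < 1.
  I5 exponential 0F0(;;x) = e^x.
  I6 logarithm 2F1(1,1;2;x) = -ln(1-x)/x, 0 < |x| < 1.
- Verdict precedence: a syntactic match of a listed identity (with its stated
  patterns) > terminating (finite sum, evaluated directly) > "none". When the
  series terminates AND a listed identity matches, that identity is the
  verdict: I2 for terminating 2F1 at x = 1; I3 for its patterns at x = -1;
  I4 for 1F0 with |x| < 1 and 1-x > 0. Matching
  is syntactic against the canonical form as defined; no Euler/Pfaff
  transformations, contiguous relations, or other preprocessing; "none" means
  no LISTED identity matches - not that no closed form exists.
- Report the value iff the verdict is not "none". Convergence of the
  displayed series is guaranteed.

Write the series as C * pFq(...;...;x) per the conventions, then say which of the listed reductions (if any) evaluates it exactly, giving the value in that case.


First insight: with t_0 = -8/7, striking the common factor k + 2/3 reduces the term (C = -8/7, x = 1).
Ratio: r(k) = 1 * (k-10/9) (k+1) / [(k+35/9) (k+1)] - rational in k, leading ratio 1; with t_0 = -8/7, classification follows.

Canonical form: C = -8/7 times 2F1 with upper {-10/9, 1}, lower {35/9}, x = 1. Verdict: the Gauss summation I1 matches (x = 1: the Gamma ratio telescopes since c-a-b = 4 > 0 and a = 1 in Z>0). Exact value: -52/63.


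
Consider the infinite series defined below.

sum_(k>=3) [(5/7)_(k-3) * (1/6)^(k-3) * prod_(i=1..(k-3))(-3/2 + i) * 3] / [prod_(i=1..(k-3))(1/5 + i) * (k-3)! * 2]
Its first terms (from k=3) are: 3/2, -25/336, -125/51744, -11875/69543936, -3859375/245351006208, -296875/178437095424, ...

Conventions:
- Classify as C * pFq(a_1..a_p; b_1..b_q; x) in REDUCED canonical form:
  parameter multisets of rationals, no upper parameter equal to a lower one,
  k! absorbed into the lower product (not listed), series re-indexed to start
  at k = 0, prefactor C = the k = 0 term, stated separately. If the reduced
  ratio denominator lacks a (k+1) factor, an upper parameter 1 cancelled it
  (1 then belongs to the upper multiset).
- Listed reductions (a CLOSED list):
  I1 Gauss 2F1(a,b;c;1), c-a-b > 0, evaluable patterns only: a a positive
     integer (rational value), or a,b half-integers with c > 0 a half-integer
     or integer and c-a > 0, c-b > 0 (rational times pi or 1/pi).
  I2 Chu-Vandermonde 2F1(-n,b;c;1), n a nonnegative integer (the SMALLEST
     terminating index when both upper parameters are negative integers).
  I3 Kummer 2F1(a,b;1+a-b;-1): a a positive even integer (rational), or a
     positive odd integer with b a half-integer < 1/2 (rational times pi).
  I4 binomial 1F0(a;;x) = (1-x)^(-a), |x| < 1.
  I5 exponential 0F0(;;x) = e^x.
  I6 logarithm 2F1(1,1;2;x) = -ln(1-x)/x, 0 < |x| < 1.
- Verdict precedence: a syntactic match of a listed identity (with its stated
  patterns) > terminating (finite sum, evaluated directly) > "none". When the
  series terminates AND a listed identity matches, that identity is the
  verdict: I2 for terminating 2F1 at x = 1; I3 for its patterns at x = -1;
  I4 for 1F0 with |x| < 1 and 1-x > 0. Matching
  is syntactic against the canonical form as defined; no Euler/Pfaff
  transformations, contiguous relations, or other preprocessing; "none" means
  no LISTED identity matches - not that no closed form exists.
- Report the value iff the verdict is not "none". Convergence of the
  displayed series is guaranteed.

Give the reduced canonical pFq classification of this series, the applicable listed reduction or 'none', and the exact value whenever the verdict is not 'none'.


At argument 1/6: a 2F1 with upper {-1/2, 5/7}, lower {6/5}, scaled by C = 3/2. Verdict: no listed reduction: x = 1/6 and upper {-1/2, 5/7} fail every I1-I6 pattern.

The tell: t_0 = 3/2 here, and the running product (C = 3/2, x = 1/6) telescopes to a rising factorial.
Term ratio: r(k) = (1/6) * (k-1/2) (k+5/7) / [(k+6/5) (k+1)] - rational; roots negated = parameters, x = (1/6), C = 3/2.


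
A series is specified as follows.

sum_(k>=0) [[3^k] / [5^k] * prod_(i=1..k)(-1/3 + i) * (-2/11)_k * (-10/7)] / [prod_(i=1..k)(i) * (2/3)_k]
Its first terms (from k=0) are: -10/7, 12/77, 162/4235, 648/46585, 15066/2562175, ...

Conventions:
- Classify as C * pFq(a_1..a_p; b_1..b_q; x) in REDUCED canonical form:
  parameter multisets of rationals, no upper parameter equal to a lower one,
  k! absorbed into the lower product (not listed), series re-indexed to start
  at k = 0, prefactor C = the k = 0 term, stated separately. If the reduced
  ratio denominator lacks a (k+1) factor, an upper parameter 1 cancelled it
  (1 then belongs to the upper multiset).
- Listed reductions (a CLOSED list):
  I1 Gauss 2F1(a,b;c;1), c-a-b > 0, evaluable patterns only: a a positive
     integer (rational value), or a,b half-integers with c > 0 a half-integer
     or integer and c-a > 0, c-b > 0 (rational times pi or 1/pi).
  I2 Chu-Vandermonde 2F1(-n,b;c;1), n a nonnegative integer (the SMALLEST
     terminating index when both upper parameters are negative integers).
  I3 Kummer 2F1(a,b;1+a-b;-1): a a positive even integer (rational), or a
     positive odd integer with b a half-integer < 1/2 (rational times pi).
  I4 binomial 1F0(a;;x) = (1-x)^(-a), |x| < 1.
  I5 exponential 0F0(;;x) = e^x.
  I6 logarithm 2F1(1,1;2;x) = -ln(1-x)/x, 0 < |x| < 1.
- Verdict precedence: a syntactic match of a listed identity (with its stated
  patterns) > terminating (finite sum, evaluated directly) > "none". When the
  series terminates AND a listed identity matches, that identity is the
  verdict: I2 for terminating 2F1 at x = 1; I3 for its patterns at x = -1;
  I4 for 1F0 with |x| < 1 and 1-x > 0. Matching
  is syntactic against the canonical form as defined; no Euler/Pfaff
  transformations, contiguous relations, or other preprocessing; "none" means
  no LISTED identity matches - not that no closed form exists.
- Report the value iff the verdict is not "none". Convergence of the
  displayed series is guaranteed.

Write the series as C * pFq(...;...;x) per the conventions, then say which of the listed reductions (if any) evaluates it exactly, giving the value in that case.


With C = -10/7: the canonical form is 1F0(-2/11; -; 3/5). Verdict at x = 3/5: the binomial series (I4) matches (the 1F0 binomial series: exponent 2/11, x = 3/5). Hence: (-10/7) * (2/5)^(2/11).

Key observation: with t_0 = -10/7, the two geometric factors (prefactor -10/7) combine into one argument.
Ratio: r(k) = (3/5) * (k-2/11) / [(k+1)] - rational in k, leading ratio (3/5); with t_0 = -10/7, classification follows.


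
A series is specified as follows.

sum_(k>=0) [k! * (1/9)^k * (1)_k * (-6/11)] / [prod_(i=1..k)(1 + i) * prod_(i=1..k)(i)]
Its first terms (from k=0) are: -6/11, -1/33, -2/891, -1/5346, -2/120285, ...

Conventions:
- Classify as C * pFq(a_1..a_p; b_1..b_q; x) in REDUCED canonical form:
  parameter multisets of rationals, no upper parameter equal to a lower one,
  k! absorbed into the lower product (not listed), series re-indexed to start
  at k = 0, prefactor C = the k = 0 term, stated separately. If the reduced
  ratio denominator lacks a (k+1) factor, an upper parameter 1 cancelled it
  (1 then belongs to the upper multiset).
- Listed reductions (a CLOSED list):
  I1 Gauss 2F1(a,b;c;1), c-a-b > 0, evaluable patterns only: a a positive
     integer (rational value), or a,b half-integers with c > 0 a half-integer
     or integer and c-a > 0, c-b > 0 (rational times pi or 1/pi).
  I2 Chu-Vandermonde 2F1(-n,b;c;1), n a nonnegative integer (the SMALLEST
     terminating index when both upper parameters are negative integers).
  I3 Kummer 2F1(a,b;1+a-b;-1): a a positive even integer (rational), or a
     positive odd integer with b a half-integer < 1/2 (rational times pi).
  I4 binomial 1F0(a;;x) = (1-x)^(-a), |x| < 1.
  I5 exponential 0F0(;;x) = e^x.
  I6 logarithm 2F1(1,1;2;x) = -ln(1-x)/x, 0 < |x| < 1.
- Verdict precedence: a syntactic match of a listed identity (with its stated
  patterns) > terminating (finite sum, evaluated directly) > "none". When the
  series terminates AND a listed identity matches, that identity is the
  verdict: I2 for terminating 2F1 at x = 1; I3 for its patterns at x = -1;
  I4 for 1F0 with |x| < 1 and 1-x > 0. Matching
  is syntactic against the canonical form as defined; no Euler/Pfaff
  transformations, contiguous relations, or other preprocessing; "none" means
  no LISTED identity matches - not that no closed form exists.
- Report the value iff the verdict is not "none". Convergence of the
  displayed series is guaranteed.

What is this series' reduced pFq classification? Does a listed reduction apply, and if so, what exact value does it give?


First insight: t_0 being -6/11, the lower running product (prefactor -6/11) is a rising factorial.
Consecutive-term ratio: r(k) = (1/9) * (k+1) (k+1) / [(k+2) (k+1)] ; factor over Q: parameters, x = (1/9), and C = -6/11.

The series (x = 1/9) is 2F1: upper {1, 1}, lower {2}, prefactor -6/11. Verdict: this is the logarithmic series (I6) (the logarithm: parameters (1,1;2), x = 1/9). Value: (54/11) * ln(8/9).


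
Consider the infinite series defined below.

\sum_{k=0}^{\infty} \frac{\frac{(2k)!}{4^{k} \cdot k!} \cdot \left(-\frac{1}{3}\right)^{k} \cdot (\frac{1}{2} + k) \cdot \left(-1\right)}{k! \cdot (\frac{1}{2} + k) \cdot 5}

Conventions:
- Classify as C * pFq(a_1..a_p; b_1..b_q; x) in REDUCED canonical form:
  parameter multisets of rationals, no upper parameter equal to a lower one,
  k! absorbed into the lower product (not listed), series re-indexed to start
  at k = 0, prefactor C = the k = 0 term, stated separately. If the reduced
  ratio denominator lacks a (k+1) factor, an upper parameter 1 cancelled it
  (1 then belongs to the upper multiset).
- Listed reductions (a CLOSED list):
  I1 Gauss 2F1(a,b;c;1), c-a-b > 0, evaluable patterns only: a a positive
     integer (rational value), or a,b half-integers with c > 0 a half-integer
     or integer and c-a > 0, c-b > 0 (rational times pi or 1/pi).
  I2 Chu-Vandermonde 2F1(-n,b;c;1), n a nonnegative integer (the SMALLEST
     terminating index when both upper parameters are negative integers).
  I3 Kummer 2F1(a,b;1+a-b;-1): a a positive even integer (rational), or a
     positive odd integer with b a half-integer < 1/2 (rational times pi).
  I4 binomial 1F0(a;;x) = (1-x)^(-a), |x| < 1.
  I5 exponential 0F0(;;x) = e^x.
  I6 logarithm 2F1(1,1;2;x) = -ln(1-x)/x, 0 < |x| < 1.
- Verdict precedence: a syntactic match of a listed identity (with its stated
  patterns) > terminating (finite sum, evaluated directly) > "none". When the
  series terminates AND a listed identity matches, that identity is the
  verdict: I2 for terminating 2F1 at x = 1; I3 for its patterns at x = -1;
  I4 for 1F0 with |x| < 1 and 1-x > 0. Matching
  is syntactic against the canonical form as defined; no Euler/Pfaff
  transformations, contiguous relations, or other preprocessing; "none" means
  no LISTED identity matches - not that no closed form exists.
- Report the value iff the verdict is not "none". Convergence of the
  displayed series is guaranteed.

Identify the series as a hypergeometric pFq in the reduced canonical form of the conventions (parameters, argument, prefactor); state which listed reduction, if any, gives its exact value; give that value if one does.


The series (x = -\frac{1}{3}) is 1F0: upper {\frac{1}{2}}, lower {-}, prefactor -\frac{1}{5}. Verdict at x = -\frac{1}{3}: the I4 binomial reduction matches (the 1F0 binomial series: exponent -1/2, x = -\frac{1}{3}). Its exact value is \left(-\frac{1}{5}\right) \cdot \left(\frac{4}{3}\right)^{-\frac{1}{2}}.

Key step: from the first term -\frac{1}{5}: the constant factors (C = -1/5) combine into one prefactor.
Adjacent-term ratio: r(k) = -\frac{1}{3} * (k+\frac{1}{2}) / [(k+1)] - rational; roots negated = parameters, x = -\frac{1}{3}, C = -\frac{1}{5}.


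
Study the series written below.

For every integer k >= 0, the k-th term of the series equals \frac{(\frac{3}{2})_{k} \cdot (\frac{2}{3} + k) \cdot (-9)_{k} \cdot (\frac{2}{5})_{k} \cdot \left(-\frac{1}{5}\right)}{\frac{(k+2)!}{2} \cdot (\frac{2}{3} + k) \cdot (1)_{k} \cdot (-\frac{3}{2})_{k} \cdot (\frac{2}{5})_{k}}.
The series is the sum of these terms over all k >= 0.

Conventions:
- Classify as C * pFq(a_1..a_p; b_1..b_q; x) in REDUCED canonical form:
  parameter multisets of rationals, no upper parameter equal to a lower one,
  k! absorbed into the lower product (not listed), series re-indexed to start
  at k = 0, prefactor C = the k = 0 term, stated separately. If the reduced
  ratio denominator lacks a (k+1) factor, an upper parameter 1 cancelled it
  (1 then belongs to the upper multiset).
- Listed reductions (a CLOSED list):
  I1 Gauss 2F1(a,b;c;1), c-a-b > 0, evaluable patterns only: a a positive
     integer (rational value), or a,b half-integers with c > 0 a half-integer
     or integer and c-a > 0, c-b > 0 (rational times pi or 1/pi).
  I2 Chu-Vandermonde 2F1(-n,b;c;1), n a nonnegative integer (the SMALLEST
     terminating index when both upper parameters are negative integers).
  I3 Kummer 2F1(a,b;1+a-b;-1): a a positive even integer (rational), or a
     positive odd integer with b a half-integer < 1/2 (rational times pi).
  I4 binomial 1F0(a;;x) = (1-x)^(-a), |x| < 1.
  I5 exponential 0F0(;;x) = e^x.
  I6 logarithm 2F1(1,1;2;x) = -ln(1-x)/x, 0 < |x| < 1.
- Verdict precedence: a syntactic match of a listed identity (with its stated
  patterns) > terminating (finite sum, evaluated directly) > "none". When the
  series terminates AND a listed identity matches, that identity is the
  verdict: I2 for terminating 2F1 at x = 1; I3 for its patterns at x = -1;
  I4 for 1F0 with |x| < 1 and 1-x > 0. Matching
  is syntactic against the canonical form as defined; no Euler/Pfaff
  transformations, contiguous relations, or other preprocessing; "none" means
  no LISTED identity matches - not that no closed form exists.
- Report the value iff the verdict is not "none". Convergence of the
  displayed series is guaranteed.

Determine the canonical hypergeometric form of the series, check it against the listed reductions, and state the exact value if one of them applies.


This is -\frac{1}{5} * 2F2(-9, \frac{3}{2}; -\frac{3}{2}, 3; 1) in reduced canonical form. Verdict: terminating - upper -9 stops the sum at k = 9; the 10 terms are added exactly. Value: \frac{628483}{997920}.

Key step: from the first term -\frac{1}{5}: the denominator's factorial ratio (C = -1/5, x = 1) is a lower Pochhammer.
Ratio: r(k) = 1 * (k-9) (k+\frac{3}{2}) / [(k-\frac{3}{2}) (k+3) (k+1)] - rational in k, leading ratio 1; with t_0 = -\frac{1}{5}, classification follows.


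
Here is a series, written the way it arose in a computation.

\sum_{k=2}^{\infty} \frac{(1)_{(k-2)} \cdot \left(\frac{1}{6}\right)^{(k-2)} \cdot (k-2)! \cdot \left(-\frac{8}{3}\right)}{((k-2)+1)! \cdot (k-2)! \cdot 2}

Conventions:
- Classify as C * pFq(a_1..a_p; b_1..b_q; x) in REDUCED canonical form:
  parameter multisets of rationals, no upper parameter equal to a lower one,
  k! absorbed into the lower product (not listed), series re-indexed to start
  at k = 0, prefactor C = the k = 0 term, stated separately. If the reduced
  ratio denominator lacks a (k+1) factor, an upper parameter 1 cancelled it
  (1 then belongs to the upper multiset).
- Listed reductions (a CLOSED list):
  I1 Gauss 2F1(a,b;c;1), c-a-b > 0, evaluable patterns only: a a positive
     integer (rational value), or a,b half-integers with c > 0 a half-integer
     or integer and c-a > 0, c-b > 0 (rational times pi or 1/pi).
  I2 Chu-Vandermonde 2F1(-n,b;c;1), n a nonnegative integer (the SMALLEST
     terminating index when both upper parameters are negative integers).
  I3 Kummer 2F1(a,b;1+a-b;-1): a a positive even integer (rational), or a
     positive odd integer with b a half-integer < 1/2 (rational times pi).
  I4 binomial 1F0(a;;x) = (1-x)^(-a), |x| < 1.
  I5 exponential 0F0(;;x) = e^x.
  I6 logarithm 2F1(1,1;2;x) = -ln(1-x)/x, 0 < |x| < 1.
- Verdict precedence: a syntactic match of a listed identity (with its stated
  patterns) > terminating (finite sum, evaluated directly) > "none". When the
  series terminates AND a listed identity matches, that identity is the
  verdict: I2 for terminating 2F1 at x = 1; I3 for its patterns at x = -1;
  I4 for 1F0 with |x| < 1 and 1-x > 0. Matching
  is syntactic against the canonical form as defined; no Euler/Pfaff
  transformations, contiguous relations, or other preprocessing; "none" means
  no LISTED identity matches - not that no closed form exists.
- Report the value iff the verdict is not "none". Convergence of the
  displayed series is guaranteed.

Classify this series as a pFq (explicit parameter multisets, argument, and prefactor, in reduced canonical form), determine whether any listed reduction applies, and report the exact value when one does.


Key observation: x = \frac{1}{6} and the factorial ratio (prefactor -4/3) (k+a-1)!/(a-1)! is a rising factorial (a)_k.
Adjacent-term ratio: r(k) = \frac{1}{6} * (k+1) (k+1) / [(k+2) (k+1)] - rational; roots negated = parameters, x = \frac{1}{6}, C = -\frac{4}{3}.

This is -\frac{4}{3} * 2F1(1, 1; 2; \frac{1}{6}) in reduced canonical form. Verdict (x = \frac{1}{6}): the I6 logarithm reduction applies (the logarithm: parameters (1,1;2), x = \frac{1}{6}). Value: 8 \cdot \ln\left(\frac{5}{6}\right).


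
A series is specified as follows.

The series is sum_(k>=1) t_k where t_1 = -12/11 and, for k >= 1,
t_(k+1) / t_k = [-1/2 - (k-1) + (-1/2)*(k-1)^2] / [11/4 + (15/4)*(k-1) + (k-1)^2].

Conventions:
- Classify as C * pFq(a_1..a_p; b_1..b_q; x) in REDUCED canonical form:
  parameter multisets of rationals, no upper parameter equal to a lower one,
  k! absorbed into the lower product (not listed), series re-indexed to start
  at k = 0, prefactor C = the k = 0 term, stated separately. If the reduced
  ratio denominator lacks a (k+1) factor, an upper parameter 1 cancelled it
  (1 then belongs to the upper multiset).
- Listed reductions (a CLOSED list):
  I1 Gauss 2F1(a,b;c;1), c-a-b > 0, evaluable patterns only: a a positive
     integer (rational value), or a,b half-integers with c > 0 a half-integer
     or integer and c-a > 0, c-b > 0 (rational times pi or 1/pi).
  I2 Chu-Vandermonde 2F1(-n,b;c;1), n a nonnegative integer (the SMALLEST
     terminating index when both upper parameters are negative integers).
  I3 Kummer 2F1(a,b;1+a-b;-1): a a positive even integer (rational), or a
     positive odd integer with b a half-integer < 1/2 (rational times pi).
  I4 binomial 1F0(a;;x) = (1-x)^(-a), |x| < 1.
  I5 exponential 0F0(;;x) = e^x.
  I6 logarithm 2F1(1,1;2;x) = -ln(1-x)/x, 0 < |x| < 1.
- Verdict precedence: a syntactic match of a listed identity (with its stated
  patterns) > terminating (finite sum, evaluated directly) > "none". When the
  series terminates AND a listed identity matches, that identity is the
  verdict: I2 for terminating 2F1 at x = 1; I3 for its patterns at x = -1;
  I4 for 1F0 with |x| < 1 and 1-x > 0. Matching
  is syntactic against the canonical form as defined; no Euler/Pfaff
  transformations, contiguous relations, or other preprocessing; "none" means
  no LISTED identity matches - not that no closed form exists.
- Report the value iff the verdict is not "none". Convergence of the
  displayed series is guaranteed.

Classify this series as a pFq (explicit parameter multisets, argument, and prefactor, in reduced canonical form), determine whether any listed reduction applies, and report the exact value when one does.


Prefactor -12/11, argument -1/2: 2F1 with upper {1, 1} over lower {11/4}. Verdict: no listed reduction: x = -1/2 and upper {1, 1} fail every I1-I6 pattern.

Key observation: t_0 being -12/11, factor the ratio over Q (C = -12/11, x = -1/2): negated roots = parameters.
Ratio: r(k) = (-1/2) * (k+1) (k+1) / [(k+11/4) (k+1)] ; factor over Q: parameters, x = (-1/2), and C = -12/11.


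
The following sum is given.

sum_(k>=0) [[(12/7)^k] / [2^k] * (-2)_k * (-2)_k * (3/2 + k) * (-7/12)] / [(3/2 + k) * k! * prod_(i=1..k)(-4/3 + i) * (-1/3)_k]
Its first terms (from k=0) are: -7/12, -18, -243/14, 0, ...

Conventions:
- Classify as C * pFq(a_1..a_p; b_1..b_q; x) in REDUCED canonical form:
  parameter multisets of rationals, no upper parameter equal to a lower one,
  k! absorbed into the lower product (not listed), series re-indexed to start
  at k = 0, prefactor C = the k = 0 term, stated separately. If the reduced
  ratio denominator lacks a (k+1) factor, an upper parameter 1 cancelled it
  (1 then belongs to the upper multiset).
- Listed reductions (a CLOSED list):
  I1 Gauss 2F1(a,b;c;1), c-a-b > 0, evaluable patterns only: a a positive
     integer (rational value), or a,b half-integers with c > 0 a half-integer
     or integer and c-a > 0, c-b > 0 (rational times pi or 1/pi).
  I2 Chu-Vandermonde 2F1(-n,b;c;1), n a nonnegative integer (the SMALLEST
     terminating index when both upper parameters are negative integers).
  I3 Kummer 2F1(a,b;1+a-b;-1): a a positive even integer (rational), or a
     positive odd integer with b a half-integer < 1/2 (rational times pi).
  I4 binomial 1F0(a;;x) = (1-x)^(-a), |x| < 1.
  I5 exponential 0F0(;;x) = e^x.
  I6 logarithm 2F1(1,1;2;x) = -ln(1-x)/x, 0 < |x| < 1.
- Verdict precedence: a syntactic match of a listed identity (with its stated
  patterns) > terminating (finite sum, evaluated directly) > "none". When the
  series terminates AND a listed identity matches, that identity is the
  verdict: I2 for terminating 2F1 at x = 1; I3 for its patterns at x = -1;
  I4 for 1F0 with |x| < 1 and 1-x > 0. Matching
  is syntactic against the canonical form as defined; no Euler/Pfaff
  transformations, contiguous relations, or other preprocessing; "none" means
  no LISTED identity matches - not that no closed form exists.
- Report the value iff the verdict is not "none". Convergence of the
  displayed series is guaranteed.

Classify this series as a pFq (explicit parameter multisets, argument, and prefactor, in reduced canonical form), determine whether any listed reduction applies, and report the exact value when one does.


First insight: t_0 = -7/12 here, and striking the common factor k + 3/2 reduces the term (prefactor -7/12).
Adjacent-term ratio: r(k) = (6/7) * (k-2) (k-2) / [(k-1/3) (k-1/3) (k+1)] - rational in k. x = (6/7); t_0 = -7/12; negate the roots.

With C = -7/12: the canonical form is 2F2(-2, -2; -1/3, -1/3; 6/7). Verdict: terminating - no listed pattern fits, but -2 in the upper list cuts the series at k = 2; direct evaluation. Value: -3019/84.


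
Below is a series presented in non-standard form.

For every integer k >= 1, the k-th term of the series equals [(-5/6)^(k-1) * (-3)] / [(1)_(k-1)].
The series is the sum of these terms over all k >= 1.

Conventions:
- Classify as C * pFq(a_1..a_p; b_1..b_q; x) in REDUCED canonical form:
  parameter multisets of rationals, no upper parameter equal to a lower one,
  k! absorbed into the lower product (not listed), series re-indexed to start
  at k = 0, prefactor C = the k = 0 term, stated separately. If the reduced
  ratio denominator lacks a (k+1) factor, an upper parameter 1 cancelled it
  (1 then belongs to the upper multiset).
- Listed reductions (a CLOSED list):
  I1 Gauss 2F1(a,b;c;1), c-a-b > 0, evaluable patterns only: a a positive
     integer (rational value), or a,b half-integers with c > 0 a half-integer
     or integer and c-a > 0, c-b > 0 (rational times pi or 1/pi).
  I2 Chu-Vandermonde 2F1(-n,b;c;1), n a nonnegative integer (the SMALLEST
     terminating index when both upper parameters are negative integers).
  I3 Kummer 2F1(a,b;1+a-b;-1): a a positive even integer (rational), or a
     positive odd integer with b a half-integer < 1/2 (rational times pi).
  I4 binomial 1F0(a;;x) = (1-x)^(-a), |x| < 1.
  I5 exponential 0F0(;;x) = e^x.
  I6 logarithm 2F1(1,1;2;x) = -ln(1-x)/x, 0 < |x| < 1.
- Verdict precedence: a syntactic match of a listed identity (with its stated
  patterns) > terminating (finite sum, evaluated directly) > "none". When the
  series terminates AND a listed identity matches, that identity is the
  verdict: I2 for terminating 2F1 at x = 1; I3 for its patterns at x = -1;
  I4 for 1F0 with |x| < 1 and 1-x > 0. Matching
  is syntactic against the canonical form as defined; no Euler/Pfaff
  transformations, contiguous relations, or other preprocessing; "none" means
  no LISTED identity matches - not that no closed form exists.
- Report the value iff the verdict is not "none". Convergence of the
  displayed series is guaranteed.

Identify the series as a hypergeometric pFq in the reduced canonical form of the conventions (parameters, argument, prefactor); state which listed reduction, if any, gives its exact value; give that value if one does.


With C = -3: the canonical form is 0F0(-; -; -5/6). Verdict at x = -5/6: the I5 exponential reduction matches (the 0F0 exponential series at x = -5/6). Sum: (-3) * e^(-5/6).

The tell: from the first term -3: (1)_k (C = -3, x = -5/6) is k! itself.
Term ratio: r(k) = (-5/6) * 1 / [(k+1)] - poly over poly, x = (-5/6) from leading terms; C = -3 at k = 0.
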